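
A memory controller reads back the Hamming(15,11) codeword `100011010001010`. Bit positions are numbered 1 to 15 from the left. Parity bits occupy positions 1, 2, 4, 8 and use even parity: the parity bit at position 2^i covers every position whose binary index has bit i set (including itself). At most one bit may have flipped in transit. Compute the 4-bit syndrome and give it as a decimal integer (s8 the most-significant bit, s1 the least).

8

s1: b1⊕b3⊕b5⊕b7⊕b9⊕b11⊕b13⊕b15 = 1⊕0⊕1⊕0⊕0⊕0⊕0⊕0 = 0
s2: b2⊕b3⊕b6⊕b7⊕b10⊕b11⊕b14⊕b15 = 0⊕0⊕1⊕0⊕0⊕0⊕1⊕0 = 0
s4: b4⊕b5⊕b6⊕b7⊕b12⊕b13⊕b14⊕b15 = 0⊕1⊕1⊕0⊕1⊕0⊕1⊕0 = 0
s8: b8⊕b9⊕b10⊕b11⊕b12⊕b13⊕b14⊕b15 = 1⊕0⊕0⊕0⊕1⊕0⊕1⊕0 = 1
Syndrome (s8...s1) = 1000 → position 8.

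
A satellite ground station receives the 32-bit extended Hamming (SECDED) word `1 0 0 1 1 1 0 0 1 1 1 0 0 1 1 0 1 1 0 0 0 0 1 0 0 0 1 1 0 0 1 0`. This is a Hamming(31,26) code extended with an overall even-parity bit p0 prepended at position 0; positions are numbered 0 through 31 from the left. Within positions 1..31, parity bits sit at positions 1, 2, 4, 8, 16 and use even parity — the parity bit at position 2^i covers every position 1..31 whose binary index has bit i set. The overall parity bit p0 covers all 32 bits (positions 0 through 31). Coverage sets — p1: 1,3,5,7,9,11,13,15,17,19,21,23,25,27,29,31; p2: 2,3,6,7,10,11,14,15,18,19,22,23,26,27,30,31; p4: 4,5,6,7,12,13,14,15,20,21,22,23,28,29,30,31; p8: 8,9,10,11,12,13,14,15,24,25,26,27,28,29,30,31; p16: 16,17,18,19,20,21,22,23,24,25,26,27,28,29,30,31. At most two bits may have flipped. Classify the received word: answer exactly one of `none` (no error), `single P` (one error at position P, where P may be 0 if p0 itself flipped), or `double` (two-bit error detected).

s1: b1⊕b3⊕b5⊕b7⊕b9⊕b11⊕b13⊕b15⊕b17⊕b19⊕b21⊕b23⊕b25⊕b27⊕b29⊕b31 = 0⊕1⊕1⊕0⊕1⊕0⊕1⊕0⊕1⊕0⊕0⊕0⊕0⊕1⊕0⊕0 = 0
s2: b2⊕b3⊕b6⊕b7⊕b10⊕b11⊕b14⊕b15⊕b18⊕b19⊕b22⊕b23⊕b26⊕b27⊕b30⊕b31 = 0⊕1⊕0⊕0⊕1⊕0⊕1⊕0⊕0⊕0⊕1⊕0⊕1⊕1⊕1⊕0 = 1
s4: b4⊕b5⊕b6⊕b7⊕b12⊕b13⊕b14⊕b15⊕b20⊕b21⊕b22⊕b23⊕b28⊕b29⊕b30⊕b31 = 1⊕1⊕0⊕0⊕0⊕1⊕1⊕0⊕0⊕0⊕1⊕0⊕0⊕0⊕1⊕0 = 0
s8: b8⊕b9⊕b10⊕b11⊕b12⊕b13⊕b14⊕b15⊕b24⊕b25⊕b26⊕b27⊕b28⊕b29⊕b30⊕b31 = 1⊕1⊕1⊕0⊕0⊕1⊕1⊕0⊕0⊕0⊕1⊕1⊕0⊕0⊕1⊕0 = 0
s16: b16⊕b17⊕b18⊕b19⊕b20⊕b21⊕b22⊕b23⊕b24⊕b25⊕b26⊕b27⊕b28⊕b29⊕b30⊕b31 = 1⊕1⊕0⊕0⊕0⊕0⊕1⊕0⊕0⊕0⊕1⊕1⊕0⊕0⊕1⊕0 = 0
Syndrome (s16...s1) = 00010 → position 2.
Overall parity (XOR of all 32 bits, including p0): 1⊕0⊕0⊕1⊕1⊕1⊕0⊕0⊕1⊕1⊕1⊕0⊕0⊕1⊕1⊕0⊕1⊕1⊕0⊕0⊕0⊕0⊕1⊕0⊕0⊕0⊕1⊕1⊕0⊕0⊕1⊕0 = 1
Overall=1, syndrome position=2 → single-bit error at position 2.

single 2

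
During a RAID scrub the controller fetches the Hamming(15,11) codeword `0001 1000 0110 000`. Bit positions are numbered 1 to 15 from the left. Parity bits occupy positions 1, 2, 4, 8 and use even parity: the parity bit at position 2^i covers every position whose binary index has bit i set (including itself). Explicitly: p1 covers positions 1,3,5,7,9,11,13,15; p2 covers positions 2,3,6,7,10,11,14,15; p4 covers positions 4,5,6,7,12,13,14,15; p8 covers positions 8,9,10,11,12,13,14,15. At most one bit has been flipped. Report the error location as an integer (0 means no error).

s1: b1⊕b3⊕b5⊕b7⊕b9⊕b11⊕b13⊕b15 = 0⊕0⊕1⊕0⊕0⊕1⊕0⊕0 = 0
s2: b2⊕b3⊕b6⊕b7⊕b10⊕b11⊕b14⊕b15 = 0⊕0⊕0⊕0⊕1⊕1⊕0⊕0 = 0
s4: b4⊕b5⊕b6⊕b7⊕b12⊕b13⊕b14⊕b15 = 1⊕1⊕0⊕0⊕0⊕0⊕0⊕0 = 0
s8: b8⊕b9⊕b10⊕b11⊕b12⊕b13⊕b14⊕b15 = 0⊕0⊕1⊕1⊕0⊕0⊕0⊕0 = 0
Syndrome (s8...s1) = 0000 → position 0 (no error).

0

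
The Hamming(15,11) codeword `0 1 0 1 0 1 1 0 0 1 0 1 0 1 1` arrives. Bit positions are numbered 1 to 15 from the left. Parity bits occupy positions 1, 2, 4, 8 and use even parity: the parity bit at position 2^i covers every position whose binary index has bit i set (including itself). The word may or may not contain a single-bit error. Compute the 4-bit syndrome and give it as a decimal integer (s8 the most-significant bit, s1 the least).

0

s1: b1⊕b3⊕b5⊕b7⊕b9⊕b11⊕b13⊕b15 = 0⊕0⊕0⊕1⊕0⊕0⊕0⊕1 = 0
s2: b2⊕b3⊕b6⊕b7⊕b10⊕b11⊕b14⊕b15 = 1⊕0⊕1⊕1⊕1⊕0⊕1⊕1 = 0
s4: b4⊕b5⊕b6⊕b7⊕b12⊕b13⊕b14⊕b15 = 1⊕0⊕1⊕1⊕1⊕0⊕1⊕1 = 0
s8: b8⊕b9⊕b10⊕b11⊕b12⊕b13⊕b14⊕b15 = 0⊕0⊕1⊕0⊕1⊕0⊕1⊕1 = 0
Syndrome (s8...s1) = 0000 → position 0 (no error).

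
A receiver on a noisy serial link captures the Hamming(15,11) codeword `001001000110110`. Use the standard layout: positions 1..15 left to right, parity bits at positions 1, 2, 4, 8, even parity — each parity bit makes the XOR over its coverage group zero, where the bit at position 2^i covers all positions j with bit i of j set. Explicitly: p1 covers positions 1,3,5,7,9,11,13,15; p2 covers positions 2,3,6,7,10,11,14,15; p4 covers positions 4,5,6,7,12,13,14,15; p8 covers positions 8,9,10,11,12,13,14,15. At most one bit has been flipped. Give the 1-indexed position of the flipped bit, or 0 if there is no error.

s1: b1⊕b3⊕b5⊕b7⊕b9⊕b11⊕b13⊕b15 = 0⊕1⊕0⊕0⊕0⊕1⊕1⊕0 = 1
s2: b2⊕b3⊕b6⊕b7⊕b10⊕b11⊕b14⊕b15 = 0⊕1⊕1⊕0⊕1⊕1⊕1⊕0 = 1
s4: b4⊕b5⊕b6⊕b7⊕b12⊕b13⊕b14⊕b15 = 0⊕0⊕1⊕0⊕0⊕1⊕1⊕0 = 1
s8: b8⊕b9⊕b10⊕b11⊕b12⊕b13⊕b14⊕b15 = 0⊕0⊕1⊕1⊕0⊕1⊕1⊕0 = 0
Syndrome (s8...s1) = 0111 → position 7.

7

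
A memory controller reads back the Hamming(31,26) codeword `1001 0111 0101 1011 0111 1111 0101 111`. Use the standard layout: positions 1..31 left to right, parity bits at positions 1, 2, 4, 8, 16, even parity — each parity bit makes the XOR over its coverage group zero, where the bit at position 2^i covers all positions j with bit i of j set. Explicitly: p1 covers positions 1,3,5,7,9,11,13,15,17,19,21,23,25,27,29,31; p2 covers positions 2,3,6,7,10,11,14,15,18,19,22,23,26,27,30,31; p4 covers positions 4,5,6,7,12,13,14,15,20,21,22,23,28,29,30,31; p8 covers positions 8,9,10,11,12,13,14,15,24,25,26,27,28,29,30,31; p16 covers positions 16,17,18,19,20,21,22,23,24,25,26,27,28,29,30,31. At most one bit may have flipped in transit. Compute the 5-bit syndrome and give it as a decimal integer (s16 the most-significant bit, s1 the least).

27

s1: b1⊕b3⊕b5⊕b7⊕b9⊕b11⊕b13⊕b15⊕b17⊕b19⊕b21⊕b23⊕b25⊕b27⊕b29⊕b31 = 1⊕0⊕0⊕1⊕0⊕0⊕1⊕1⊕0⊕1⊕1⊕1⊕0⊕0⊕1⊕1 = 1
s2: b2⊕b3⊕b6⊕b7⊕b10⊕b11⊕b14⊕b15⊕b18⊕b19⊕b22⊕b23⊕b26⊕b27⊕b30⊕b31 = 0⊕0⊕1⊕1⊕1⊕0⊕0⊕1⊕1⊕1⊕1⊕1⊕1⊕0⊕1⊕1 = 1
s4: b4⊕b5⊕b6⊕b7⊕b12⊕b13⊕b14⊕b15⊕b20⊕b21⊕b22⊕b23⊕b28⊕b29⊕b30⊕b31 = 1⊕0⊕1⊕1⊕1⊕1⊕0⊕1⊕1⊕1⊕1⊕1⊕1⊕1⊕1⊕1 = 0
s8: b8⊕b9⊕b10⊕b11⊕b12⊕b13⊕b14⊕b15⊕b24⊕b25⊕b26⊕b27⊕b28⊕b29⊕b30⊕b31 = 1⊕0⊕1⊕0⊕1⊕1⊕0⊕1⊕1⊕0⊕1⊕0⊕1⊕1⊕1⊕1 = 1
s16: b16⊕b17⊕b18⊕b19⊕b20⊕b21⊕b22⊕b23⊕b24⊕b25⊕b26⊕b27⊕b28⊕b29⊕b30⊕b31 = 1⊕0⊕1⊕1⊕1⊕1⊕1⊕1⊕1⊕0⊕1⊕0⊕1⊕1⊕1⊕1 = 1
Syndrome (s16...s1) = 11011 → position 27.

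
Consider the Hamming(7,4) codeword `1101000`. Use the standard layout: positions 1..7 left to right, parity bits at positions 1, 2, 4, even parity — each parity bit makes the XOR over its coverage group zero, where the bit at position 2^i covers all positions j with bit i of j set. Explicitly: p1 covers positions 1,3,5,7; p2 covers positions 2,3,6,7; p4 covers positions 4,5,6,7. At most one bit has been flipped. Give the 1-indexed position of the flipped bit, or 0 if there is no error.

7

s1: b1⊕b3⊕b5⊕b7 = 1⊕0⊕0⊕0 = 1
s2: b2⊕b3⊕b6⊕b7 = 1⊕0⊕0⊕0 = 1
s4: b4⊕b5⊕b6⊕b7 = 1⊕0⊕0⊕0 = 1
Syndrome (s4...s1) = 111 → position 7.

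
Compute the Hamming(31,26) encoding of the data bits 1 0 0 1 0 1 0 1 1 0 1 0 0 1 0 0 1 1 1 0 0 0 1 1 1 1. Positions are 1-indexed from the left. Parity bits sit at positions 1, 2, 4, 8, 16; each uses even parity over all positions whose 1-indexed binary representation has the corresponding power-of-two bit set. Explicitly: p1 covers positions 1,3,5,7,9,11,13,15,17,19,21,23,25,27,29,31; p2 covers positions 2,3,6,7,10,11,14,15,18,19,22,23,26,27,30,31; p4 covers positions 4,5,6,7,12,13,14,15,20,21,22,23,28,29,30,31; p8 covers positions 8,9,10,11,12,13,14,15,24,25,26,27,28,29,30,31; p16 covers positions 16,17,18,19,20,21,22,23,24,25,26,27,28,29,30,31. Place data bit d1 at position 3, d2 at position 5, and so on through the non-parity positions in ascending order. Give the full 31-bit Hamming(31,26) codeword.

Place data bits at non-power-of-two positions: b3=1, b5=0, b6=0, b7=1, b9=0, b10=1, b11=0, b12=1, b13=1, b14=0, b15=1, b17=0, b18=0, b19=1, b20=0, b21=0, b22=1, b23=1, b24=1, b25=0, b26=0, b27=0, b28=1, b29=1, b30=1, b31=1.
p1 = XOR of data positions {3,5,7,9,11,13,15,17,19,21,23,25,27,29,31} = 1⊕0⊕1⊕0⊕0⊕1⊕1⊕0⊕1⊕0⊕1⊕0⊕0⊕1⊕1 = 0
p2 = XOR of data positions {3,6,7,10,11,14,15,18,19,22,23,26,27,30,31} = 1⊕0⊕1⊕1⊕0⊕0⊕1⊕0⊕1⊕1⊕1⊕0⊕0⊕1⊕1 = 1
p4 = XOR of data positions {5,6,7,12,13,14,15,20,21,22,23,28,29,30,31} = 0⊕0⊕1⊕1⊕1⊕0⊕1⊕0⊕0⊕1⊕1⊕1⊕1⊕1⊕1 = 0
p8 = XOR of data positions {9,10,11,12,13,14,15,24,25,26,27,28,29,30,31} = 0⊕1⊕0⊕1⊕1⊕0⊕1⊕1⊕0⊕0⊕0⊕1⊕1⊕1⊕1 = 1
p16 = XOR of data positions {17,18,19,20,21,22,23,24,25,26,27,28,29,30,31} = 0⊕0⊕1⊕0⊕0⊕1⊕1⊕1⊕0⊕0⊕0⊕1⊕1⊕1⊕1 = 0
Codeword b1..b31 = 0110001101011010001001110001111

0110001101011010001001110001111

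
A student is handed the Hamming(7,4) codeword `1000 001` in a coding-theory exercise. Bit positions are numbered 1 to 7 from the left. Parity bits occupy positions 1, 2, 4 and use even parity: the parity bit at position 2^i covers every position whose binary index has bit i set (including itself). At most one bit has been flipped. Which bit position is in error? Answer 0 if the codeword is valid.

6

s1: b1⊕b3⊕b5⊕b7 = 1⊕0⊕0⊕1 = 0
s2: b2⊕b3⊕b6⊕b7 = 0⊕0⊕0⊕1 = 1
s4: b4⊕b5⊕b6⊕b7 = 0⊕0⊕0⊕1 = 1
Syndrome (s4...s1) = 110 → position 6.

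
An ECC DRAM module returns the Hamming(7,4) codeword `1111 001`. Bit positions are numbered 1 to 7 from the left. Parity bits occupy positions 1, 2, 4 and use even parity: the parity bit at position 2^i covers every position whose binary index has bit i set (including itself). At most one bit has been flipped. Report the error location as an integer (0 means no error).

3

s1: b1⊕b3⊕b5⊕b7 = 1⊕1⊕0⊕1 = 1
s2: b2⊕b3⊕b6⊕b7 = 1⊕1⊕0⊕1 = 1
s4: b4⊕b5⊕b6⊕b7 = 1⊕0⊕0⊕1 = 0
Syndrome (s4...s1) = 011 → position 3.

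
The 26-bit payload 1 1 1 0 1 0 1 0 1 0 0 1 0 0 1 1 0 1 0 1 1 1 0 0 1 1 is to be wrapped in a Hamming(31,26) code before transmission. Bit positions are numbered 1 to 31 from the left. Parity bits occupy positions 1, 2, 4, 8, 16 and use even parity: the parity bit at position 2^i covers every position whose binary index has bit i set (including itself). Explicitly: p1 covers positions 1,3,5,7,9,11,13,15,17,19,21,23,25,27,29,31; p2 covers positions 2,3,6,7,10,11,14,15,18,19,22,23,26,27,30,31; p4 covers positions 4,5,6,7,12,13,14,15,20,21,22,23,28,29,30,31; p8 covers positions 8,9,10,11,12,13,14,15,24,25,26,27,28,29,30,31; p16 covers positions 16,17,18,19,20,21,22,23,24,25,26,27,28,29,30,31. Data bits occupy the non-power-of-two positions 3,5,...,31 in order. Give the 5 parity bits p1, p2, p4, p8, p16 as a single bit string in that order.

10001

Place data bits at non-power-of-two positions: b3=1, b5=1, b6=1, b7=0, b9=1, b10=0, b11=1, b12=0, b13=1, b14=0, b15=0, b17=1, b18=0, b19=0, b20=1, b21=1, b22=0, b23=1, b24=0, b25=1, b26=1, b27=1, b28=0, b29=0, b30=1, b31=1.
p1 = XOR of data positions {3,5,7,9,11,13,15,17,19,21,23,25,27,29,31} = 1⊕1⊕0⊕1⊕1⊕1⊕0⊕1⊕0⊕1⊕1⊕1⊕1⊕0⊕1 = 1
p2 = XOR of data positions {3,6,7,10,11,14,15,18,19,22,23,26,27,30,31} = 1⊕1⊕0⊕0⊕1⊕0⊕0⊕0⊕0⊕0⊕1⊕1⊕1⊕1⊕1 = 0
p4 = XOR of data positions {5,6,7,12,13,14,15,20,21,22,23,28,29,30,31} = 1⊕1⊕0⊕0⊕1⊕0⊕0⊕1⊕1⊕0⊕1⊕0⊕0⊕1⊕1 = 0
p8 = XOR of data positions {9,10,11,12,13,14,15,24,25,26,27,28,29,30,31} = 1⊕0⊕1⊕0⊕1⊕0⊕0⊕0⊕1⊕1⊕1⊕0⊕0⊕1⊕1 = 0
p16 = XOR of data positions {17,18,19,20,21,22,23,24,25,26,27,28,29,30,31} = 1⊕0⊕0⊕1⊕1⊕0⊕1⊕0⊕1⊕1⊕1⊕0⊕0⊕1⊕1 = 1
Parity bits p1,p2,p4,p8,p16 = 10001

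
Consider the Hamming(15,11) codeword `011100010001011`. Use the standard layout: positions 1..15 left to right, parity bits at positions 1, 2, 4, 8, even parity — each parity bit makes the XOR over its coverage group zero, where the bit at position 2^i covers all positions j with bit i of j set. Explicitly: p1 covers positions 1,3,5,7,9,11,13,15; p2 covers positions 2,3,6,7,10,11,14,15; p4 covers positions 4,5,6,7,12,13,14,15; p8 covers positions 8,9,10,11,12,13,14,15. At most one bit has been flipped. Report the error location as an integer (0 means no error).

s1: b1⊕b3⊕b5⊕b7⊕b9⊕b11⊕b13⊕b15 = 0⊕1⊕0⊕0⊕0⊕0⊕0⊕1 = 0
s2: b2⊕b3⊕b6⊕b7⊕b10⊕b11⊕b14⊕b15 = 1⊕1⊕0⊕0⊕0⊕0⊕1⊕1 = 0
s4: b4⊕b5⊕b6⊕b7⊕b12⊕b13⊕b14⊕b15 = 1⊕0⊕0⊕0⊕1⊕0⊕1⊕1 = 0
s8: b8⊕b9⊕b10⊕b11⊕b12⊕b13⊕b14⊕b15 = 1⊕0⊕0⊕0⊕1⊕0⊕1⊕1 = 0
Syndrome (s8...s1) = 0000 → position 0 (no error).

0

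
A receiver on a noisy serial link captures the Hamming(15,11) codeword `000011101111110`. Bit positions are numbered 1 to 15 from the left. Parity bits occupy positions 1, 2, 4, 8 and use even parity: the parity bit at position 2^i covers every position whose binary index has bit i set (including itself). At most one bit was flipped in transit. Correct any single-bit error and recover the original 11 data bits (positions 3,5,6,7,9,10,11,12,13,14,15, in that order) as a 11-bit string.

11111111110

s1: b1⊕b3⊕b5⊕b7⊕b9⊕b11⊕b13⊕b15 = 0⊕0⊕1⊕1⊕1⊕1⊕1⊕0 = 1
s2: b2⊕b3⊕b6⊕b7⊕b10⊕b11⊕b14⊕b15 = 0⊕0⊕1⊕1⊕1⊕1⊕1⊕0 = 1
s4: b4⊕b5⊕b6⊕b7⊕b12⊕b13⊕b14⊕b15 = 0⊕1⊕1⊕1⊕1⊕1⊕1⊕0 = 0
s8: b8⊕b9⊕b10⊕b11⊕b12⊕b13⊕b14⊕b15 = 0⊕1⊕1⊕1⊕1⊕1⊕1⊕0 = 0
Syndrome (s8...s1) = 0011 → position 3.
Flip bit 3: corrected codeword = 001011101111110
Data bits at positions 3,5,6,7,9,10,11,12,13,14,15: 11111111110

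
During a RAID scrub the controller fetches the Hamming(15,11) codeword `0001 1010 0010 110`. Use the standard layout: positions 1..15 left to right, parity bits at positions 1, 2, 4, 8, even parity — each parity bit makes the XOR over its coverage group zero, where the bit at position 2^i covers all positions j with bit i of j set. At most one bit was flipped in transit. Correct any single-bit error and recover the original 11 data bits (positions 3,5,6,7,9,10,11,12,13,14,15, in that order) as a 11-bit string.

01010010100

s1: b1⊕b3⊕b5⊕b7⊕b9⊕b11⊕b13⊕b15 = 0⊕0⊕1⊕1⊕0⊕1⊕1⊕0 = 0
s2: b2⊕b3⊕b6⊕b7⊕b10⊕b11⊕b14⊕b15 = 0⊕0⊕0⊕1⊕0⊕1⊕1⊕0 = 1
s4: b4⊕b5⊕b6⊕b7⊕b12⊕b13⊕b14⊕b15 = 1⊕1⊕0⊕1⊕0⊕1⊕1⊕0 = 1
s8: b8⊕b9⊕b10⊕b11⊕b12⊕b13⊕b14⊕b15 = 0⊕0⊕0⊕1⊕0⊕1⊕1⊕0 = 1
Syndrome (s8...s1) = 1110 → position 14.
Flip bit 14: corrected codeword = 000110100010100
Data bits at positions 3,5,6,7,9,10,11,12,13,14,15: 01010010100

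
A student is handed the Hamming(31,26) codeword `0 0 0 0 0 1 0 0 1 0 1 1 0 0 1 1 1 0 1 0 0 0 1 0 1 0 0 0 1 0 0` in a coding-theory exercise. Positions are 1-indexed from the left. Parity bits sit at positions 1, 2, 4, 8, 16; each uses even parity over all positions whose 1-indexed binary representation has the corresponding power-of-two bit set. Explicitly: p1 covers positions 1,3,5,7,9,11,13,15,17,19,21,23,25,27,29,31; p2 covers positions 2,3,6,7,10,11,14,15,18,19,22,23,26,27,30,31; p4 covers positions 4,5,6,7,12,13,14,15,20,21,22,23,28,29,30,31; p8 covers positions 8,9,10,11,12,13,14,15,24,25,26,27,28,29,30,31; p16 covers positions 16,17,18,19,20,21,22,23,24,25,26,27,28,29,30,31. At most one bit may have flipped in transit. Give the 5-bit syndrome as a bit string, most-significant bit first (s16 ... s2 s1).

00110

s1: b1⊕b3⊕b5⊕b7⊕b9⊕b11⊕b13⊕b15⊕b17⊕b19⊕b21⊕b23⊕b25⊕b27⊕b29⊕b31 = 0⊕0⊕0⊕0⊕1⊕1⊕0⊕1⊕1⊕1⊕0⊕1⊕1⊕0⊕1⊕0 = 0
s2: b2⊕b3⊕b6⊕b7⊕b10⊕b11⊕b14⊕b15⊕b18⊕b19⊕b22⊕b23⊕b26⊕b27⊕b30⊕b31 = 0⊕0⊕1⊕0⊕0⊕1⊕0⊕1⊕0⊕1⊕0⊕1⊕0⊕0⊕0⊕0 = 1
s4: b4⊕b5⊕b6⊕b7⊕b12⊕b13⊕b14⊕b15⊕b20⊕b21⊕b22⊕b23⊕b28⊕b29⊕b30⊕b31 = 0⊕0⊕1⊕0⊕1⊕0⊕0⊕1⊕0⊕0⊕0⊕1⊕0⊕1⊕0⊕0 = 1
s8: b8⊕b9⊕b10⊕b11⊕b12⊕b13⊕b14⊕b15⊕b24⊕b25⊕b26⊕b27⊕b28⊕b29⊕b30⊕b31 = 0⊕1⊕0⊕1⊕1⊕0⊕0⊕1⊕0⊕1⊕0⊕0⊕0⊕1⊕0⊕0 = 0
s16: b16⊕b17⊕b18⊕b19⊕b20⊕b21⊕b22⊕b23⊕b24⊕b25⊕b26⊕b27⊕b28⊕b29⊕b30⊕b31 = 1⊕1⊕0⊕1⊕0⊕0⊕0⊕1⊕0⊕1⊕0⊕0⊕0⊕1⊕0⊕0 = 0
Syndrome (s16...s1) = 00110 → position 6.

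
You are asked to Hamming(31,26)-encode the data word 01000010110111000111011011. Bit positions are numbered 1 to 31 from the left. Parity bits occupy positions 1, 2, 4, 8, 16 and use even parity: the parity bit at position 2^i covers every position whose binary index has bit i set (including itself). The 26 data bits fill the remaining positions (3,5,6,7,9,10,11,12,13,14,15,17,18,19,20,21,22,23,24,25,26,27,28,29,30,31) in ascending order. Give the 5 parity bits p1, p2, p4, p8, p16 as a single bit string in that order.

10110

Place data bits at non-power-of-two positions: b3=0, b5=1, b6=0, b7=0, b9=0, b10=0, b11=1, b12=0, b13=1, b14=1, b15=0, b17=1, b18=1, b19=1, b20=0, b21=0, b22=0, b23=1, b24=1, b25=1, b26=0, b27=1, b28=1, b29=0, b30=1, b31=1.
p1 = XOR of data positions {3,5,7,9,11,13,15,17,19,21,23,25,27,29,31} = 0⊕1⊕0⊕0⊕1⊕1⊕0⊕1⊕1⊕0⊕1⊕1⊕1⊕0⊕1 = 1
p2 = XOR of data positions {3,6,7,10,11,14,15,18,19,22,23,26,27,30,31} = 0⊕0⊕0⊕0⊕1⊕1⊕0⊕1⊕1⊕0⊕1⊕0⊕1⊕1⊕1 = 0
p4 = XOR of data positions {5,6,7,12,13,14,15,20,21,22,23,28,29,30,31} = 1⊕0⊕0⊕0⊕1⊕1⊕0⊕0⊕0⊕0⊕1⊕1⊕0⊕1⊕1 = 1
p8 = XOR of data positions {9,10,11,12,13,14,15,24,25,26,27,28,29,30,31} = 0⊕0⊕1⊕0⊕1⊕1⊕0⊕1⊕1⊕0⊕1⊕1⊕0⊕1⊕1 = 1
p16 = XOR of data positions {17,18,19,20,21,22,23,24,25,26,27,28,29,30,31} = 1⊕1⊕1⊕0⊕0⊕0⊕1⊕1⊕1⊕0⊕1⊕1⊕0⊕1⊕1 = 0
Parity bits p1,p2,p4,p8,p16 = 10110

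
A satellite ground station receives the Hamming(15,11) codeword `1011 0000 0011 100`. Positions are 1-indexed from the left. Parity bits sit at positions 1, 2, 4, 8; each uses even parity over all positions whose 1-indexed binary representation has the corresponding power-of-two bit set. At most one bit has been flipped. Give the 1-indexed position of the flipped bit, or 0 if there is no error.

s1: b1⊕b3⊕b5⊕b7⊕b9⊕b11⊕b13⊕b15 = 1⊕1⊕0⊕0⊕0⊕1⊕1⊕0 = 0
s2: b2⊕b3⊕b6⊕b7⊕b10⊕b11⊕b14⊕b15 = 0⊕1⊕0⊕0⊕0⊕1⊕0⊕0 = 0
s4: b4⊕b5⊕b6⊕b7⊕b12⊕b13⊕b14⊕b15 = 1⊕0⊕0⊕0⊕1⊕1⊕0⊕0 = 1
s8: b8⊕b9⊕b10⊕b11⊕b12⊕b13⊕b14⊕b15 = 0⊕0⊕0⊕1⊕1⊕1⊕0⊕0 = 1
Syndrome (s8...s1) = 1100 → position 12.

12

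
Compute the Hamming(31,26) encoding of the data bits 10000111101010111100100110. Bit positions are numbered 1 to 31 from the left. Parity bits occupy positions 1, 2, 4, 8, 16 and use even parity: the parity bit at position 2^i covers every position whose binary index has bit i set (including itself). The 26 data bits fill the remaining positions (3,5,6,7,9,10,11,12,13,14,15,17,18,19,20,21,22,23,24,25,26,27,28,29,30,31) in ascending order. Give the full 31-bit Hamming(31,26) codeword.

Place data bits at non-power-of-two positions: b3=1, b5=0, b6=0, b7=0, b9=0, b10=1, b11=1, b12=1, b13=1, b14=0, b15=1, b17=0, b18=1, b19=0, b20=1, b21=1, b22=1, b23=1, b24=0, b25=0, b26=1, b27=0, b28=0, b29=1, b30=1, b31=0.
p1 = XOR of data positions {3,5,7,9,11,13,15,17,19,21,23,25,27,29,31} = 1⊕0⊕0⊕0⊕1⊕1⊕1⊕0⊕0⊕1⊕1⊕0⊕0⊕1⊕0 = 1
p2 = XOR of data positions {3,6,7,10,11,14,15,18,19,22,23,26,27,30,31} = 1⊕0⊕0⊕1⊕1⊕0⊕1⊕1⊕0⊕1⊕1⊕1⊕0⊕1⊕0 = 1
p4 = XOR of data positions {5,6,7,12,13,14,15,20,21,22,23,28,29,30,31} = 0⊕0⊕0⊕1⊕1⊕0⊕1⊕1⊕1⊕1⊕1⊕0⊕1⊕1⊕0 = 1
p8 = XOR of data positions {9,10,11,12,13,14,15,24,25,26,27,28,29,30,31} = 0⊕1⊕1⊕1⊕1⊕0⊕1⊕0⊕0⊕1⊕0⊕0⊕1⊕1⊕0 = 0
p16 = XOR of data positions {17,18,19,20,21,22,23,24,25,26,27,28,29,30,31} = 0⊕1⊕0⊕1⊕1⊕1⊕1⊕0⊕0⊕1⊕0⊕0⊕1⊕1⊕0 = 0
Codeword b1..b31 = 1111000001111010010111100100110

1111000001111010010111100100110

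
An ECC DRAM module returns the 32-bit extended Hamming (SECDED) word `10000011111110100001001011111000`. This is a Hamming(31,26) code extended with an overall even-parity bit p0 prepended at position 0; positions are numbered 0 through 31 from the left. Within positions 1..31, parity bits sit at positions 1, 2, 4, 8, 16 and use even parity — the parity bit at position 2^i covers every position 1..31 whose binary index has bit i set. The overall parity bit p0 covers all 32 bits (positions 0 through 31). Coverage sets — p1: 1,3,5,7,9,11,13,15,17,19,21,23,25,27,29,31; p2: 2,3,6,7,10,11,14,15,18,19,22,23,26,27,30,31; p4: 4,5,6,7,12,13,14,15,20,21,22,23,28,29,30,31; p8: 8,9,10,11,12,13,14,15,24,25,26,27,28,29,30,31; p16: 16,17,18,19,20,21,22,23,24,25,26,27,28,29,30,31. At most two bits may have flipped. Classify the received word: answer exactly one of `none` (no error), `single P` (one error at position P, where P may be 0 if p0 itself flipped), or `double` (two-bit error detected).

double

s1: b1⊕b3⊕b5⊕b7⊕b9⊕b11⊕b13⊕b15⊕b17⊕b19⊕b21⊕b23⊕b25⊕b27⊕b29⊕b31 = 0⊕0⊕0⊕1⊕1⊕1⊕0⊕0⊕0⊕1⊕0⊕0⊕1⊕1⊕0⊕0 = 0
s2: b2⊕b3⊕b6⊕b7⊕b10⊕b11⊕b14⊕b15⊕b18⊕b19⊕b22⊕b23⊕b26⊕b27⊕b30⊕b31 = 0⊕0⊕1⊕1⊕1⊕1⊕1⊕0⊕0⊕1⊕1⊕0⊕1⊕1⊕0⊕0 = 1
s4: b4⊕b5⊕b6⊕b7⊕b12⊕b13⊕b14⊕b15⊕b20⊕b21⊕b22⊕b23⊕b28⊕b29⊕b30⊕b31 = 0⊕0⊕1⊕1⊕1⊕0⊕1⊕0⊕0⊕0⊕1⊕0⊕1⊕0⊕0⊕0 = 0
s8: b8⊕b9⊕b10⊕b11⊕b12⊕b13⊕b14⊕b15⊕b24⊕b25⊕b26⊕b27⊕b28⊕b29⊕b30⊕b31 = 1⊕1⊕1⊕1⊕1⊕0⊕1⊕0⊕1⊕1⊕1⊕1⊕1⊕0⊕0⊕0 = 1
s16: b16⊕b17⊕b18⊕b19⊕b20⊕b21⊕b22⊕b23⊕b24⊕b25⊕b26⊕b27⊕b28⊕b29⊕b30⊕b31 = 0⊕0⊕0⊕1⊕0⊕0⊕1⊕0⊕1⊕1⊕1⊕1⊕1⊕0⊕0⊕0 = 1
Syndrome (s16...s1) = 11010 → position 26.
Overall parity (XOR of all 32 bits, including p0): 1⊕0⊕0⊕0⊕0⊕0⊕1⊕1⊕1⊕1⊕1⊕1⊕1⊕0⊕1⊕0⊕0⊕0⊕0⊕1⊕0⊕0⊕1⊕0⊕1⊕1⊕1⊕1⊕1⊕0⊕0⊕0 = 0
Overall=0, syndrome position=26 → double-bit error detected (uncorrectable).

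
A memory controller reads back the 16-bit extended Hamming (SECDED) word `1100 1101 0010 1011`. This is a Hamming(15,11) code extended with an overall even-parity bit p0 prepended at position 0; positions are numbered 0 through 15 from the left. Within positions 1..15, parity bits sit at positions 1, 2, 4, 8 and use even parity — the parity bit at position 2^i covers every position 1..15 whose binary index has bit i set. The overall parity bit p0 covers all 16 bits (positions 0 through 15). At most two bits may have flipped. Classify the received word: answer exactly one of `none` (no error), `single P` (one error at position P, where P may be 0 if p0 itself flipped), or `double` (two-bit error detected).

s1: b1⊕b3⊕b5⊕b7⊕b9⊕b11⊕b13⊕b15 = 1⊕0⊕1⊕1⊕0⊕0⊕0⊕1 = 0
s2: b2⊕b3⊕b6⊕b7⊕b10⊕b11⊕b14⊕b15 = 0⊕0⊕0⊕1⊕1⊕0⊕1⊕1 = 0
s4: b4⊕b5⊕b6⊕b7⊕b12⊕b13⊕b14⊕b15 = 1⊕1⊕0⊕1⊕1⊕0⊕1⊕1 = 0
s8: b8⊕b9⊕b10⊕b11⊕b12⊕b13⊕b14⊕b15 = 0⊕0⊕1⊕0⊕1⊕0⊕1⊕1 = 0
Syndrome (s8...s1) = 0000 → position 0 (no error).
Overall parity (XOR of all 16 bits, including p0): 1⊕1⊕0⊕0⊕1⊕1⊕0⊕1⊕0⊕0⊕1⊕0⊕1⊕0⊕1⊕1 = 1
Overall=1, syndrome position=0 → single-bit error at position 0.

single 0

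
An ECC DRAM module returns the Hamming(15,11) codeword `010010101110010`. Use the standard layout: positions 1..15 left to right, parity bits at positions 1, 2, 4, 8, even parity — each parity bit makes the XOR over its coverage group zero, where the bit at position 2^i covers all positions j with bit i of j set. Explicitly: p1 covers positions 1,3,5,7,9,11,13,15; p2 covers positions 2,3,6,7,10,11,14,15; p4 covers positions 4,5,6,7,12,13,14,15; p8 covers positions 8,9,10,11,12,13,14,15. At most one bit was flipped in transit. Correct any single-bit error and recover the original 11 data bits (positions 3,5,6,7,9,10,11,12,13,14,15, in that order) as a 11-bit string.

s1: b1⊕b3⊕b5⊕b7⊕b9⊕b11⊕b13⊕b15 = 0⊕0⊕1⊕1⊕1⊕1⊕0⊕0 = 0
s2: b2⊕b3⊕b6⊕b7⊕b10⊕b11⊕b14⊕b15 = 1⊕0⊕0⊕1⊕1⊕1⊕1⊕0 = 1
s4: b4⊕b5⊕b6⊕b7⊕b12⊕b13⊕b14⊕b15 = 0⊕1⊕0⊕1⊕0⊕0⊕1⊕0 = 1
s8: b8⊕b9⊕b10⊕b11⊕b12⊕b13⊕b14⊕b15 = 0⊕1⊕1⊕1⊕0⊕0⊕1⊕0 = 0
Syndrome (s8...s1) = 0110 → position 6.
Flip bit 6: corrected codeword = 010011101110010
Data bits at positions 3,5,6,7,9,10,11,12,13,14,15: 01111110010

01111110010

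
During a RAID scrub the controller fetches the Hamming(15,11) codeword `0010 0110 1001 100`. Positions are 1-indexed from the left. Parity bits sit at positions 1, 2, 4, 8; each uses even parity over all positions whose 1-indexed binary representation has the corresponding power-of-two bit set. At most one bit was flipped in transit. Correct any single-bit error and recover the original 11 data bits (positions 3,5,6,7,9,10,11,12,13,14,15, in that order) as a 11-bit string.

s1: b1⊕b3⊕b5⊕b7⊕b9⊕b11⊕b13⊕b15 = 0⊕1⊕0⊕1⊕1⊕0⊕1⊕0 = 0
s2: b2⊕b3⊕b6⊕b7⊕b10⊕b11⊕b14⊕b15 = 0⊕1⊕1⊕1⊕0⊕0⊕0⊕0 = 1
s4: b4⊕b5⊕b6⊕b7⊕b12⊕b13⊕b14⊕b15 = 0⊕0⊕1⊕1⊕1⊕1⊕0⊕0 = 0
s8: b8⊕b9⊕b10⊕b11⊕b12⊕b13⊕b14⊕b15 = 0⊕1⊕0⊕0⊕1⊕1⊕0⊕0 = 1
Syndrome (s8...s1) = 1010 → position 10.
Flip bit 10: corrected codeword = 001001101101100
Data bits at positions 3,5,6,7,9,10,11,12,13,14,15: 10111101100

10111101100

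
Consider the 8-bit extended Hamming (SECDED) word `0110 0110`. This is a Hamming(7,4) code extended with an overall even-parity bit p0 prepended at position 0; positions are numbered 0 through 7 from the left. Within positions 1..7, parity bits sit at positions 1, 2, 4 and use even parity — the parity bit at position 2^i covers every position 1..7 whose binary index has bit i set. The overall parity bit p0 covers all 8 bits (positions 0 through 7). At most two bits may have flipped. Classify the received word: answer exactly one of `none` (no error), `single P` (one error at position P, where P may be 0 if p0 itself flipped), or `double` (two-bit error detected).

none

s1: b1⊕b3⊕b5⊕b7 = 1⊕0⊕1⊕0 = 0
s2: b2⊕b3⊕b6⊕b7 = 1⊕0⊕1⊕0 = 0
s4: b4⊕b5⊕b6⊕b7 = 0⊕1⊕1⊕0 = 0
Syndrome (s4...s1) = 000 → position 0 (no error).
Overall parity (XOR of all 8 bits, including p0): 0⊕1⊕1⊕0⊕0⊕1⊕1⊕0 = 0
Overall=0, syndrome position=0 → no error.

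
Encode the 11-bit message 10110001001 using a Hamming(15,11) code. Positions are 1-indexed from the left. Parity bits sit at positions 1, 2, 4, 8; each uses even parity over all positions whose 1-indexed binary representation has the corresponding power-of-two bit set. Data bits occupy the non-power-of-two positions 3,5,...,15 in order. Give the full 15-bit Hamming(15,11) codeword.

101001100001001

Place data bits at non-power-of-two positions: b3=1, b5=0, b6=1, b7=1, b9=0, b10=0, b11=0, b12=1, b13=0, b14=0, b15=1.
p1 = XOR of data positions {3,5,7,9,11,13,15} = 1⊕0⊕1⊕0⊕0⊕0⊕1 = 1
p2 = XOR of data positions {3,6,7,10,11,14,15} = 1⊕1⊕1⊕0⊕0⊕0⊕1 = 0
p4 = XOR of data positions {5,6,7,12,13,14,15} = 0⊕1⊕1⊕1⊕0⊕0⊕1 = 0
p8 = XOR of data positions {9,10,11,12,13,14,15} = 0⊕0⊕0⊕1⊕0⊕0⊕1 = 0
Codeword b1..b15 = 101001100001001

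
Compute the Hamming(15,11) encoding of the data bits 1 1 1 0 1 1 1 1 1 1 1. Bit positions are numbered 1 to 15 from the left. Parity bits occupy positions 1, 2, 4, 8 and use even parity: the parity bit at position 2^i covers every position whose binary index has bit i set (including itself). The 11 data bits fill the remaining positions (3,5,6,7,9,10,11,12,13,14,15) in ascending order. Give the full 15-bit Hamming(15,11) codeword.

Place data bits at non-power-of-two positions: b3=1, b5=1, b6=1, b7=0, b9=1, b10=1, b11=1, b12=1, b13=1, b14=1, b15=1.
p1 = XOR of data positions {3,5,7,9,11,13,15} = 1⊕1⊕0⊕1⊕1⊕1⊕1 = 0
p2 = XOR of data positions {3,6,7,10,11,14,15} = 1⊕1⊕0⊕1⊕1⊕1⊕1 = 0
p4 = XOR of data positions {5,6,7,12,13,14,15} = 1⊕1⊕0⊕1⊕1⊕1⊕1 = 0
p8 = XOR of data positions {9,10,11,12,13,14,15} = 1⊕1⊕1⊕1⊕1⊕1⊕1 = 1
Codeword b1..b15 = 001011011111111

001011011111111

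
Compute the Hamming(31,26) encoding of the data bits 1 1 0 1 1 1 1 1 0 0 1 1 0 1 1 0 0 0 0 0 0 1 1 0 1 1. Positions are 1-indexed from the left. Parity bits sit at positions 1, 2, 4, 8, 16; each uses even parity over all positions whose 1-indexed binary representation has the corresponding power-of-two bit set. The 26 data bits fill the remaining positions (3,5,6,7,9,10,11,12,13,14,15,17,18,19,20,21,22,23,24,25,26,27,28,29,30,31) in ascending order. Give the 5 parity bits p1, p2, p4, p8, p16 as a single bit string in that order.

Place data bits at non-power-of-two positions: b3=1, b5=1, b6=0, b7=1, b9=1, b10=1, b11=1, b12=1, b13=0, b14=0, b15=1, b17=1, b18=0, b19=1, b20=1, b21=0, b22=0, b23=0, b24=0, b25=0, b26=0, b27=1, b28=1, b29=0, b30=1, b31=1.
p1 = XOR of data positions {3,5,7,9,11,13,15,17,19,21,23,25,27,29,31} = 1⊕1⊕1⊕1⊕1⊕0⊕1⊕1⊕1⊕0⊕0⊕0⊕1⊕0⊕1 = 0
p2 = XOR of data positions {3,6,7,10,11,14,15,18,19,22,23,26,27,30,31} = 1⊕0⊕1⊕1⊕1⊕0⊕1⊕0⊕1⊕0⊕0⊕0⊕1⊕1⊕1 = 1
p4 = XOR of data positions {5,6,7,12,13,14,15,20,21,22,23,28,29,30,31} = 1⊕0⊕1⊕1⊕0⊕0⊕1⊕1⊕0⊕0⊕0⊕1⊕0⊕1⊕1 = 0
p8 = XOR of data positions {9,10,11,12,13,14,15,24,25,26,27,28,29,30,31} = 1⊕1⊕1⊕1⊕0⊕0⊕1⊕0⊕0⊕0⊕1⊕1⊕0⊕1⊕1 = 1
p16 = XOR of data positions {17,18,19,20,21,22,23,24,25,26,27,28,29,30,31} = 1⊕0⊕1⊕1⊕0⊕0⊕0⊕0⊕0⊕0⊕1⊕1⊕0⊕1⊕1 = 1
Parity bits p1,p2,p4,p8,p16 = 01011

01011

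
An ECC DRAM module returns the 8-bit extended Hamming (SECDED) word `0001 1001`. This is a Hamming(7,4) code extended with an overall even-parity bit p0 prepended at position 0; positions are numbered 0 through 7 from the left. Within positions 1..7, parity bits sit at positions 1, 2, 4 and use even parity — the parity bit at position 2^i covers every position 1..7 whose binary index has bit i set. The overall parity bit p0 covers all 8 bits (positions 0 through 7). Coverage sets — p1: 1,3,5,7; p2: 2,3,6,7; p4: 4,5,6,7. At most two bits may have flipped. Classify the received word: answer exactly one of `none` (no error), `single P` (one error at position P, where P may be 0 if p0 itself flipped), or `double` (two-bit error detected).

s1: b1⊕b3⊕b5⊕b7 = 0⊕1⊕0⊕1 = 0
s2: b2⊕b3⊕b6⊕b7 = 0⊕1⊕0⊕1 = 0
s4: b4⊕b5⊕b6⊕b7 = 1⊕0⊕0⊕1 = 0
Syndrome (s4...s1) = 000 → position 0 (no error).
Overall parity (XOR of all 8 bits, including p0): 0⊕0⊕0⊕1⊕1⊕0⊕0⊕1 = 1
Overall=1, syndrome position=0 → single-bit error at position 0.

single 0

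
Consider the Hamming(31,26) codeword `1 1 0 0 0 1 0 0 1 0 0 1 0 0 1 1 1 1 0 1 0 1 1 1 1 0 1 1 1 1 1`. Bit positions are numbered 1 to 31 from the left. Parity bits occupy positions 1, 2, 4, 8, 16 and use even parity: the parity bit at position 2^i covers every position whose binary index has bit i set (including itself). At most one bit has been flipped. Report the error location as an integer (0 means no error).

s1: b1⊕b3⊕b5⊕b7⊕b9⊕b11⊕b13⊕b15⊕b17⊕b19⊕b21⊕b23⊕b25⊕b27⊕b29⊕b31 = 1⊕0⊕0⊕0⊕1⊕0⊕0⊕1⊕1⊕0⊕0⊕1⊕1⊕1⊕1⊕1 = 1
s2: b2⊕b3⊕b6⊕b7⊕b10⊕b11⊕b14⊕b15⊕b18⊕b19⊕b22⊕b23⊕b26⊕b27⊕b30⊕b31 = 1⊕0⊕1⊕0⊕0⊕0⊕0⊕1⊕1⊕0⊕1⊕1⊕0⊕1⊕1⊕1 = 1
s4: b4⊕b5⊕b6⊕b7⊕b12⊕b13⊕b14⊕b15⊕b20⊕b21⊕b22⊕b23⊕b28⊕b29⊕b30⊕b31 = 0⊕0⊕1⊕0⊕1⊕0⊕0⊕1⊕1⊕0⊕1⊕1⊕1⊕1⊕1⊕1 = 0
s8: b8⊕b9⊕b10⊕b11⊕b12⊕b13⊕b14⊕b15⊕b24⊕b25⊕b26⊕b27⊕b28⊕b29⊕b30⊕b31 = 0⊕1⊕0⊕0⊕1⊕0⊕0⊕1⊕1⊕1⊕0⊕1⊕1⊕1⊕1⊕1 = 0
s16: b16⊕b17⊕b18⊕b19⊕b20⊕b21⊕b22⊕b23⊕b24⊕b25⊕b26⊕b27⊕b28⊕b29⊕b30⊕b31 = 1⊕1⊕1⊕0⊕1⊕0⊕1⊕1⊕1⊕1⊕0⊕1⊕1⊕1⊕1⊕1 = 1
Syndrome (s16...s1) = 10011 → position 19.

19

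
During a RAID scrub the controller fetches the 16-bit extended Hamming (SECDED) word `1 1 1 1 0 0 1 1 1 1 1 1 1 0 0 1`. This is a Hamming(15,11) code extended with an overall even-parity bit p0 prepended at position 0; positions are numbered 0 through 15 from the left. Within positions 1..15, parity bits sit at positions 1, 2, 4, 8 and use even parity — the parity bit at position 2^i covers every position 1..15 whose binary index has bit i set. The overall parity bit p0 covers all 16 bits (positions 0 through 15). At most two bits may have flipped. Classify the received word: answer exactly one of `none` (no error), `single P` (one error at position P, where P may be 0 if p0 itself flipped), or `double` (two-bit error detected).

double

s1: b1⊕b3⊕b5⊕b7⊕b9⊕b11⊕b13⊕b15 = 1⊕1⊕0⊕1⊕1⊕1⊕0⊕1 = 0
s2: b2⊕b3⊕b6⊕b7⊕b10⊕b11⊕b14⊕b15 = 1⊕1⊕1⊕1⊕1⊕1⊕0⊕1 = 1
s4: b4⊕b5⊕b6⊕b7⊕b12⊕b13⊕b14⊕b15 = 0⊕0⊕1⊕1⊕1⊕0⊕0⊕1 = 0
s8: b8⊕b9⊕b10⊕b11⊕b12⊕b13⊕b14⊕b15 = 1⊕1⊕1⊕1⊕1⊕0⊕0⊕1 = 0
Syndrome (s8...s1) = 0010 → position 2.
Overall parity (XOR of all 16 bits, including p0): 1⊕1⊕1⊕1⊕0⊕0⊕1⊕1⊕1⊕1⊕1⊕1⊕1⊕0⊕0⊕1 = 0
Overall=0, syndrome position=2 → double-bit error detected (uncorrectable).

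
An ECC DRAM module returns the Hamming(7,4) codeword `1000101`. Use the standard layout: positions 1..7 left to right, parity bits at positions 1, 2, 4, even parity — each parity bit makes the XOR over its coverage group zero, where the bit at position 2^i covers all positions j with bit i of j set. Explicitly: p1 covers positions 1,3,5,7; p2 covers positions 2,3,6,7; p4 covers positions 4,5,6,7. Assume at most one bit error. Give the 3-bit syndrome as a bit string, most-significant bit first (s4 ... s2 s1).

011

s1: b1⊕b3⊕b5⊕b7 = 1⊕0⊕1⊕1 = 1
s2: b2⊕b3⊕b6⊕b7 = 0⊕0⊕0⊕1 = 1
s4: b4⊕b5⊕b6⊕b7 = 0⊕1⊕0⊕1 = 0
Syndrome (s4...s1) = 011 → position 3.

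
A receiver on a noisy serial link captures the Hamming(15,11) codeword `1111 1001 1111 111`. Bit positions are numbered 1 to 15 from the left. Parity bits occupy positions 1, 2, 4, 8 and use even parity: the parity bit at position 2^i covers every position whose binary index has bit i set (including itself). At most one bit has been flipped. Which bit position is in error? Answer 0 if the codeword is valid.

s1: b1⊕b3⊕b5⊕b7⊕b9⊕b11⊕b13⊕b15 = 1⊕1⊕1⊕0⊕1⊕1⊕1⊕1 = 1
s2: b2⊕b3⊕b6⊕b7⊕b10⊕b11⊕b14⊕b15 = 1⊕1⊕0⊕0⊕1⊕1⊕1⊕1 = 0
s4: b4⊕b5⊕b6⊕b7⊕b12⊕b13⊕b14⊕b15 = 1⊕1⊕0⊕0⊕1⊕1⊕1⊕1 = 0
s8: b8⊕b9⊕b10⊕b11⊕b12⊕b13⊕b14⊕b15 = 1⊕1⊕1⊕1⊕1⊕1⊕1⊕1 = 0
Syndrome (s8...s1) = 0001 → position 1.

1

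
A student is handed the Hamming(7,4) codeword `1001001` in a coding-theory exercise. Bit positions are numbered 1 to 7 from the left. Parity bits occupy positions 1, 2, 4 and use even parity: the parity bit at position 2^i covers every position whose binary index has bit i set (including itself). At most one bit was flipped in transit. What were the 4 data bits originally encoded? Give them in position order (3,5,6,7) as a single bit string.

s1: b1⊕b3⊕b5⊕b7 = 1⊕0⊕0⊕1 = 0
s2: b2⊕b3⊕b6⊕b7 = 0⊕0⊕0⊕1 = 1
s4: b4⊕b5⊕b6⊕b7 = 1⊕0⊕0⊕1 = 0
Syndrome (s4...s1) = 010 → position 2.
Flip bit 2: corrected codeword = 1101001
Data bits at positions 3,5,6,7: 0001

0001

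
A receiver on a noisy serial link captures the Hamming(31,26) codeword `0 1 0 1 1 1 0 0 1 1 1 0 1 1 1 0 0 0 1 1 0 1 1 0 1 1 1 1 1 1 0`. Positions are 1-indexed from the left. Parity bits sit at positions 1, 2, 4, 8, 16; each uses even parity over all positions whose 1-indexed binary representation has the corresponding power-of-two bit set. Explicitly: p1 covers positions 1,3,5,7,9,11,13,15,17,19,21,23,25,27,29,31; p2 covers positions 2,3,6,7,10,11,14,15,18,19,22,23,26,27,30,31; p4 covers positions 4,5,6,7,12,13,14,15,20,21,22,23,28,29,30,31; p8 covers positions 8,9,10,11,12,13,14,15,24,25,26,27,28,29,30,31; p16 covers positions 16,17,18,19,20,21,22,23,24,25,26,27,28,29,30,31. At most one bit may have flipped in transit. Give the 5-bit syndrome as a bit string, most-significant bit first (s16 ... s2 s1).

s1: b1⊕b3⊕b5⊕b7⊕b9⊕b11⊕b13⊕b15⊕b17⊕b19⊕b21⊕b23⊕b25⊕b27⊕b29⊕b31 = 0⊕0⊕1⊕0⊕1⊕1⊕1⊕1⊕0⊕1⊕0⊕1⊕1⊕1⊕1⊕0 = 0
s2: b2⊕b3⊕b6⊕b7⊕b10⊕b11⊕b14⊕b15⊕b18⊕b19⊕b22⊕b23⊕b26⊕b27⊕b30⊕b31 = 1⊕0⊕1⊕0⊕1⊕1⊕1⊕1⊕0⊕1⊕1⊕1⊕1⊕1⊕1⊕0 = 0
s4: b4⊕b5⊕b6⊕b7⊕b12⊕b13⊕b14⊕b15⊕b20⊕b21⊕b22⊕b23⊕b28⊕b29⊕b30⊕b31 = 1⊕1⊕1⊕0⊕0⊕1⊕1⊕1⊕1⊕0⊕1⊕1⊕1⊕1⊕1⊕0 = 0
s8: b8⊕b9⊕b10⊕b11⊕b12⊕b13⊕b14⊕b15⊕b24⊕b25⊕b26⊕b27⊕b28⊕b29⊕b30⊕b31 = 0⊕1⊕1⊕1⊕0⊕1⊕1⊕1⊕0⊕1⊕1⊕1⊕1⊕1⊕1⊕0 = 0
s16: b16⊕b17⊕b18⊕b19⊕b20⊕b21⊕b22⊕b23⊕b24⊕b25⊕b26⊕b27⊕b28⊕b29⊕b30⊕b31 = 0⊕0⊕0⊕1⊕1⊕0⊕1⊕1⊕0⊕1⊕1⊕1⊕1⊕1⊕1⊕0 = 0
Syndrome (s16...s1) = 00000 → position 0 (no error).

00000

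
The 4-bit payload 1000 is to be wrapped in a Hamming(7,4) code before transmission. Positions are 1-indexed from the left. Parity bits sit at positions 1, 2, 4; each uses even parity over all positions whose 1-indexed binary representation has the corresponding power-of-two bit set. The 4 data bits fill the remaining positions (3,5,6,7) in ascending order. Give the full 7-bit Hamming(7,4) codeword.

1110000

Place data bits at non-power-of-two positions: b3=1, b5=0, b6=0, b7=0.
p1 = XOR of data positions {3,5,7} = 1⊕0⊕0 = 1
p2 = XOR of data positions {3,6,7} = 1⊕0⊕0 = 1
p4 = XOR of data positions {5,6,7} = 0⊕0⊕0 = 0
Codeword b1..b7 = 1110000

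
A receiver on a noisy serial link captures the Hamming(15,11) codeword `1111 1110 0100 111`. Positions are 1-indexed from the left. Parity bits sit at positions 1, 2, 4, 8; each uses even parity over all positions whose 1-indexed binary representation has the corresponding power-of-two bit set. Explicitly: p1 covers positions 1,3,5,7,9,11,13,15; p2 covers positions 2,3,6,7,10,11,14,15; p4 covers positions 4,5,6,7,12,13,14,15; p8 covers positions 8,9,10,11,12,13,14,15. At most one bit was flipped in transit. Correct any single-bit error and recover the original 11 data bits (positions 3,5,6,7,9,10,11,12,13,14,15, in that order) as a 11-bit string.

11010100111

s1: b1⊕b3⊕b5⊕b7⊕b9⊕b11⊕b13⊕b15 = 1⊕1⊕1⊕1⊕0⊕0⊕1⊕1 = 0
s2: b2⊕b3⊕b6⊕b7⊕b10⊕b11⊕b14⊕b15 = 1⊕1⊕1⊕1⊕1⊕0⊕1⊕1 = 1
s4: b4⊕b5⊕b6⊕b7⊕b12⊕b13⊕b14⊕b15 = 1⊕1⊕1⊕1⊕0⊕1⊕1⊕1 = 1
s8: b8⊕b9⊕b10⊕b11⊕b12⊕b13⊕b14⊕b15 = 0⊕0⊕1⊕0⊕0⊕1⊕1⊕1 = 0
Syndrome (s8...s1) = 0110 → position 6.
Flip bit 6: corrected codeword = 111110100100111
Data bits at positions 3,5,6,7,9,10,11,12,13,14,15: 11010100111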